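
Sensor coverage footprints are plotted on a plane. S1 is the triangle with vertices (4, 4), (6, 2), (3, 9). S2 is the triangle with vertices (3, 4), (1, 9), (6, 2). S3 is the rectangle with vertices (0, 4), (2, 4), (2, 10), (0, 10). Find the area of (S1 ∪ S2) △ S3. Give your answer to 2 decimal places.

19.51

|S1 ∪ S2| = 8.6111.
|(S1 ∪ S2) ∩ S3| = 0.55.
|(S1 ∪ S2) △ S3| = 8.6111 + 12 − 1.1 = 19.51.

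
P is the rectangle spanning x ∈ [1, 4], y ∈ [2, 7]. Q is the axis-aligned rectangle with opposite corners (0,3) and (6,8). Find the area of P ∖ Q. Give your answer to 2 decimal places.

3.00

|P∩Q|: x∈[1,4], y∈[3,7] → 3·4 = 12.
|P| = 15.
|P ∖ Q| = |P| − |P∩Q| = 15 − 12 = 3.00.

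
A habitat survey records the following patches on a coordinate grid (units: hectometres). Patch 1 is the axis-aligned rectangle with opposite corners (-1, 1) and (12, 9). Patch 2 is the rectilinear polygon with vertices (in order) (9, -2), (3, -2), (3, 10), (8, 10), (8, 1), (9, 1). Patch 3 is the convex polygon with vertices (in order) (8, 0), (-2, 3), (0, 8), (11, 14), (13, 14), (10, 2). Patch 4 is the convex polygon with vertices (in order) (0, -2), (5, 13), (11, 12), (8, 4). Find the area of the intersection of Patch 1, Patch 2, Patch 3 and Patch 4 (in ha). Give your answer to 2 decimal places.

32.96

The intersection is the polygon with vertices (3,1.5), (3,7), (3.667,9), (8,9), (8,4), (4.191,1.143).
By the shoelace formula its area is 32.96.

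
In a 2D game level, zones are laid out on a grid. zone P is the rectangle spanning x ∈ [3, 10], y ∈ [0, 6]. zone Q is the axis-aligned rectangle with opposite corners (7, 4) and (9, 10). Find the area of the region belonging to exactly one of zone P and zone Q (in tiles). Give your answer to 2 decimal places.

|zone P∩zone Q|: x∈[7,9], y∈[4,6] → 2·2 = 4.
|zone P △ zone Q| = |zone P| + |zone Q| − 2·|zone P∩zone Q| = 42 + 12 − 8 = 46.00.

46.00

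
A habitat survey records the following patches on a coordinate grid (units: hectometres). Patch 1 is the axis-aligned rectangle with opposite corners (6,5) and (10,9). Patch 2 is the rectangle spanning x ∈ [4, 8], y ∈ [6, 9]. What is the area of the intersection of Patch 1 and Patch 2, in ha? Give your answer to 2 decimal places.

|Patch 1∩Patch 2|: x∈[6,8], y∈[6,9] → 2·3 = 6.

6.00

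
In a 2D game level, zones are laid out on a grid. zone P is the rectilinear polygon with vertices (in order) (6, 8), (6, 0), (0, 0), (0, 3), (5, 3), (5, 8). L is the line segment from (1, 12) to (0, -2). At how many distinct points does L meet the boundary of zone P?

2

The segment meets the boundary at (0.143,0), (0.357,3).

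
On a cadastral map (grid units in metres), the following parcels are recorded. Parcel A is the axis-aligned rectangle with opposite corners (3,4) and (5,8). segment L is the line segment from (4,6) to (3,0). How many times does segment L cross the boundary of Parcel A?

The segment meets the boundary at (3.667,4).

1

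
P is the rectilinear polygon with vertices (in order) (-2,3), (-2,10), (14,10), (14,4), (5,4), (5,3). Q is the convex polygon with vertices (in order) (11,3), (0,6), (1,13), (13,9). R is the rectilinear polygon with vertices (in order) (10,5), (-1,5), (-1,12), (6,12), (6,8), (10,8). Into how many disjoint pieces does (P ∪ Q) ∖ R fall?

2

(P ∪ Q) ∖ R splits into 2 disjoint pieces (area 60.6667, area 1.5714).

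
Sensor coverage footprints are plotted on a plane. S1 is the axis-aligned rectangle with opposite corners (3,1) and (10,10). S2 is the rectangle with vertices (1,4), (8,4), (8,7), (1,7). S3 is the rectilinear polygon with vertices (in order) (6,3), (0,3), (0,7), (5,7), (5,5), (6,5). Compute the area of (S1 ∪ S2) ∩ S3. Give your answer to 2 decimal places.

|S1 ∪ S2| = 69.
|(S1 ∪ S2) ∩ S3| = 16.00.

16.00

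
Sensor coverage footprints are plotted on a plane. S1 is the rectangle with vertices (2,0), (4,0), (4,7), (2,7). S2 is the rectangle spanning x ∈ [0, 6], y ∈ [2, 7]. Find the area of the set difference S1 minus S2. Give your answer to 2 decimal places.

|S1∩S2|: x∈[2,4], y∈[2,7] → 2·5 = 10.
|S1| = 14.
|S1 ∖ S2| = |S1| − |S1∩S2| = 14 − 10 = 4.00.

4.00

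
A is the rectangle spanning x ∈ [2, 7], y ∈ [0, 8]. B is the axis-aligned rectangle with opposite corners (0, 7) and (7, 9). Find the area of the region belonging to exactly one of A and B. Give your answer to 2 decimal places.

44.00

|A∩B|: x∈[2,7], y∈[7,8] → 5·1 = 5.
|A △ B| = |A| + |B| − 2·|A∩B| = 40 + 14 − 10 = 44.00.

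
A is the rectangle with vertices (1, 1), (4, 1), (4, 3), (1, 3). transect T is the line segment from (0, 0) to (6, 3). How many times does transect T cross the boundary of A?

The segment meets the boundary at (4,2), (2,1).

2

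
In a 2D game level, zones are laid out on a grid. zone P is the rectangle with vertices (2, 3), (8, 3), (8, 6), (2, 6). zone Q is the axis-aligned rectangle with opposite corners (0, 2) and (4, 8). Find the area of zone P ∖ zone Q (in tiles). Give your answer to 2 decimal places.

12.00

|zone P∩zone Q|: x∈[2,4], y∈[3,6] → 2·3 = 6.
|zone P| = 18.
|zone P ∖ zone Q| = |zone P| − |zone P∩zone Q| = 18 − 6 = 12.00.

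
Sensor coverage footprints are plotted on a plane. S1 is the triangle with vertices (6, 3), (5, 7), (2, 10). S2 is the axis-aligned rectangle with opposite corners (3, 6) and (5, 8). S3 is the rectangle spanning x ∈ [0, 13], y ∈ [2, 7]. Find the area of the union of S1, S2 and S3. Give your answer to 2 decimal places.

67.86

By inclusion–exclusion:
Individual areas: |S1| = 4.5, |S2| = 4, |S3| = 65.
|S1∩S2| = 2.0714.
|S1∩S3| = 2.5714.
|S2∩S3|: x∈[3,5], y∈[6,7] → 2·1 = 2.
|S1∩S2∩S3| = 1.
|S1 ∪ S2 ∪ S3| = 73.5 − 6.6429 + 1 = 67.86.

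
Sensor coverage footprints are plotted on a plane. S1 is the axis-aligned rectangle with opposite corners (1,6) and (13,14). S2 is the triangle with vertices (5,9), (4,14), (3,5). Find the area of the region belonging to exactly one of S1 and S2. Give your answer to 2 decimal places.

89.39

|S1| = 96, |S2| = 7, |S1∩S2| = 6.8056.
|S1 △ S2| = |S1| + |S2| − 2·|S1∩S2| = 96 + 7 − 13.6111 = 89.39.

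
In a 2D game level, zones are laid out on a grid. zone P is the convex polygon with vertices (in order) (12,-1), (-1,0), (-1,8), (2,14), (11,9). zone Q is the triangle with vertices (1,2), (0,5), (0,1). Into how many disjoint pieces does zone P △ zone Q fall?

1

zone P △ zone Q is a single connected region.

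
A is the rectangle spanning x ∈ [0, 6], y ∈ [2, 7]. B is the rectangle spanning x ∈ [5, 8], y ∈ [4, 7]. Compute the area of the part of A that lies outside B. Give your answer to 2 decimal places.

27.00

|A∩B|: x∈[5,6], y∈[4,7] → 1·3 = 3.
|A| = 30.
|A ∖ B| = |A| − |A∩B| = 30 − 3 = 27.00.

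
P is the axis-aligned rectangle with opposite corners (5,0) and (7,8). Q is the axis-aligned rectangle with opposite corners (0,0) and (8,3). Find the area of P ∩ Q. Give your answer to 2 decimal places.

6.00

|P∩Q|: x∈[5,7], y∈[0,3] → 2·3 = 6.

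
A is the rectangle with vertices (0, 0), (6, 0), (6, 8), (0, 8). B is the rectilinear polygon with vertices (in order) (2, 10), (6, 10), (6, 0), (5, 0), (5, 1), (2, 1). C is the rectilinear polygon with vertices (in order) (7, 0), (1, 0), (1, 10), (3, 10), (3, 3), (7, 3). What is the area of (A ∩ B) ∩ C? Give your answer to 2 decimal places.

14.00

The region (A ∩ B) ∩ C is the polygon with vertices (5,0), (5,1), (2,1), (2,8), (3,8), (3,3), (6,3), (6,0).
By the shoelace formula its area is 14.00.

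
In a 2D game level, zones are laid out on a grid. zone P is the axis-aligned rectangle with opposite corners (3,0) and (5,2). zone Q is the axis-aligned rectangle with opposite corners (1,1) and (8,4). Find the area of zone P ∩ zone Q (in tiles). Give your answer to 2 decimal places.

|zone P∩zone Q|: x∈[3,5], y∈[1,2] → 2·1 = 2.

2.00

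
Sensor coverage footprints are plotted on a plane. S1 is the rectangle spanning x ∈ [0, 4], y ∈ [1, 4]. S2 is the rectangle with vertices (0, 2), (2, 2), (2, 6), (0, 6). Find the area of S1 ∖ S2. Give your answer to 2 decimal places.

8.00

|S1∩S2|: x∈[0,2], y∈[2,4] → 2·2 = 4.
|S1| = 12.
|S1 ∖ S2| = |S1| − |S1∩S2| = 12 − 4 = 8.00.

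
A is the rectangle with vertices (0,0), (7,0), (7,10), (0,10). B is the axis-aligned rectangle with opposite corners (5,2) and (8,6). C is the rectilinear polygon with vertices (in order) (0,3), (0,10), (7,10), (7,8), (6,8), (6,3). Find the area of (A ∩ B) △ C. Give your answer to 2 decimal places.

|A ∩ B| = 8.
|(A ∩ B) ∩ C| = 3.
|(A ∩ B) △ C| = 8 + 44 − 6 = 46.00.

46.00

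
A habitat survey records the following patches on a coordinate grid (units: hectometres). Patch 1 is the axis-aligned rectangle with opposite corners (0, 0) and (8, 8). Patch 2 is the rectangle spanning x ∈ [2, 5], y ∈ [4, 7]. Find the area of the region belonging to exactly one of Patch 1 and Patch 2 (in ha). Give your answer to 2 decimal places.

55.00

|Patch 1∩Patch 2|: x∈[2,5], y∈[4,7] → 3·3 = 9.
|Patch 1 △ Patch 2| = |Patch 1| + |Patch 2| − 2·|Patch 1∩Patch 2| = 64 + 9 − 18 = 55.00.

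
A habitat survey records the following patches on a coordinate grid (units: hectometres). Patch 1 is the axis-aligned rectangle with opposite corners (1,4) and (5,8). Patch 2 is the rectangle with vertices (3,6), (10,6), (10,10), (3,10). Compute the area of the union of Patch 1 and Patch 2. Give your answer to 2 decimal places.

By inclusion–exclusion:
Individual areas: |Patch 1| = 16, |Patch 2| = 28.
|Patch 1∩Patch 2|: x∈[3,5], y∈[6,8] → 2·2 = 4.
|Patch 1 ∪ Patch 2| = 44 − 4 = 40.00.

40.00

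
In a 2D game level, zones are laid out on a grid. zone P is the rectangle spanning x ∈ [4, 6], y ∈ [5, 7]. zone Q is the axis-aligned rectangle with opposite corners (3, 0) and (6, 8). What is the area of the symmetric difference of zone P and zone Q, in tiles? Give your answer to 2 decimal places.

20.00

|zone P∩zone Q|: x∈[4,6], y∈[5,7] → 2·2 = 4.
|zone P △ zone Q| = |zone P| + |zone Q| − 2·|zone P∩zone Q| = 4 + 24 − 8 = 20.00.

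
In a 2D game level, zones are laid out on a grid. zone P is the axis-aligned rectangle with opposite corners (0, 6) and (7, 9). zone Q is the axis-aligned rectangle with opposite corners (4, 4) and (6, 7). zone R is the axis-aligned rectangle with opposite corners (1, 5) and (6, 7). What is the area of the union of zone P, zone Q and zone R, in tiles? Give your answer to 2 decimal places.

28.00

By inclusion–exclusion:
Individual areas: |zone P| = 21, |zone Q| = 6, |zone R| = 10.
|zone P∩zone Q|: x∈[4,6], y∈[6,7] → 2·1 = 2.
|zone P∩zone R|: x∈[1,6], y∈[6,7] → 5·1 = 5.
|zone Q∩zone R|: x∈[4,6], y∈[5,7] → 2·2 = 4.
|zone P∩zone Q∩zone R| = 2.
|zone P ∪ zone Q ∪ zone R| = 37 − 11 + 2 = 28.00.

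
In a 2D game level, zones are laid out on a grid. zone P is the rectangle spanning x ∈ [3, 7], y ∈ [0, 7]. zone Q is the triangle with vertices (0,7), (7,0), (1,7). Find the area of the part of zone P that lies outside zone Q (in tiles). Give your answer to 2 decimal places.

26.67

|zone P| = 28, |zone P∩zone Q| = 1.3333.
|zone P ∖ zone Q| = |zone P| − |zone P∩zone Q| = 28 − 1.3333 = 26.67.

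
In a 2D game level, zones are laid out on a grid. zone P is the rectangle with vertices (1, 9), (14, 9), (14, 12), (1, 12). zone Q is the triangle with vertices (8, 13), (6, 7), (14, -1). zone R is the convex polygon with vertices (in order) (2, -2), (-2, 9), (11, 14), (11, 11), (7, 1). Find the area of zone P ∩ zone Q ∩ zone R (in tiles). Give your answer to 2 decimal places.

The intersection is the polygon with vertices (9.714,9), (6.667,9), (7.667,12), (8.429,12).
By the shoelace formula its area is 5.71.

5.71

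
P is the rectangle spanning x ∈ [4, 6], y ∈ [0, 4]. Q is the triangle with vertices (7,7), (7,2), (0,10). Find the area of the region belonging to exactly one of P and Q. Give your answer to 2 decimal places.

24.86

|P| = 8, |Q| = 17.5, |P∩Q| = 0.3214.
|P △ Q| = |P| + |Q| − 2·|P∩Q| = 8 + 17.5 − 0.6429 = 24.86.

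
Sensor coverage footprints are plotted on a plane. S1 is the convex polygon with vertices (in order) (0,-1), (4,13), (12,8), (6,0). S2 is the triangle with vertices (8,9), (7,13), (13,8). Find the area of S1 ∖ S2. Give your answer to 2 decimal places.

|S1| = 87, |S1∩S2| = 2.9804.
|S1 ∖ S2| = |S1| − |S1∩S2| = 87 − 2.9804 = 84.02.

84.02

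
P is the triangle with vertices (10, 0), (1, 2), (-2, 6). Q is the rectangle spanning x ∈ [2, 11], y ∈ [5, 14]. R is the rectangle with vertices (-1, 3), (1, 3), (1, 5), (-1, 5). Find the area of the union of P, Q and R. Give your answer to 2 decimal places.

97.29

By inclusion–exclusion:
Individual areas: |P| = 15, |Q| = 81, |R| = 4.
|P∩Q| = 0.
|P∩R| = 2.7083.
|Q∩R| = 0 (no overlap).
|P∩Q∩R| = 0.
|P ∪ Q ∪ R| = 100 − 2.7083 + 0 = 97.29.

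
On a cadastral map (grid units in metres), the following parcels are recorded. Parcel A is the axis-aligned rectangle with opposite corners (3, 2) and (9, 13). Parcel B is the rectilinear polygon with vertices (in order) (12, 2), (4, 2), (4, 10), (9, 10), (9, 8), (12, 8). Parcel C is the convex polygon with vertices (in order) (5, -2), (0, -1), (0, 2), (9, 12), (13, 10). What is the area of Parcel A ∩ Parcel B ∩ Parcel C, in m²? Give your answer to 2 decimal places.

The intersection is the polygon with vertices (4,2), (4,6.444), (7.2,10), (9,10), (9,8), (9,4), (7.667,2).
By the shoelace formula its area is 32.98.

32.98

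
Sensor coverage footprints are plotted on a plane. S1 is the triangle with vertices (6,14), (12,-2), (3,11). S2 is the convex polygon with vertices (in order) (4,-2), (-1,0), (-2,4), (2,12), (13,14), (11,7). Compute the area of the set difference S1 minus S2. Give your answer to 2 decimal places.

7.27

|S1| = 33, |S1∩S2| = 25.7342.
|S1 ∖ S2| = |S1| − |S1∩S2| = 33 − 25.7342 = 7.27.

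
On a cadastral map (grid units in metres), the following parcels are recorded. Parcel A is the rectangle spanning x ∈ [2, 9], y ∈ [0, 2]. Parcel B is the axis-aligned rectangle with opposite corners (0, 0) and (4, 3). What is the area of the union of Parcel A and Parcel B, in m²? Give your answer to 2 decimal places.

22.00

By inclusion–exclusion:
Individual areas: |Parcel A| = 14, |Parcel B| = 12.
|Parcel A∩Parcel B|: x∈[2,4], y∈[0,2] → 2·2 = 4.
|Parcel A ∪ Parcel B| = 26 − 4 = 22.00.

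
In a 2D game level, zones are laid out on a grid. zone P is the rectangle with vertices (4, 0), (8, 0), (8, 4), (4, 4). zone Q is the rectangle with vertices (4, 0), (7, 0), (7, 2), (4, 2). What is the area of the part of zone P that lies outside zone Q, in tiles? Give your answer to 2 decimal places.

|zone P∩zone Q|: x∈[4,7], y∈[0,2] → 3·2 = 6.
|zone P| = 16.
|zone P ∖ zone Q| = |zone P| − |zone P∩zone Q| = 16 − 6 = 10.00.

10.00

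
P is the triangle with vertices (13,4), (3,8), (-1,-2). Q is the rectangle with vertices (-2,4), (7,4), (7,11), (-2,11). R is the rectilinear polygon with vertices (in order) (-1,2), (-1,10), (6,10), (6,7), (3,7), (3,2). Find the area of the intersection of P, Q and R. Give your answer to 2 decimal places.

The intersection is the polygon with vertices (5.5,7), (3,7), (3,4), (1.4,4), (3,8).
By the shoelace formula its area is 4.45.

4.45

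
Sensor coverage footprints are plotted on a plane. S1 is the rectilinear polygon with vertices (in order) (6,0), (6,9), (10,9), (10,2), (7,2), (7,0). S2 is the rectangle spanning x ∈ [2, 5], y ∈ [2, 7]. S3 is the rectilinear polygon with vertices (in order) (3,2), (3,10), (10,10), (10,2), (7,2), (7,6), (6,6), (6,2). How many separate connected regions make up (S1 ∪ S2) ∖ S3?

2

(S1 ∪ S2) ∖ S3 splits into 2 disjoint pieces (area 6, area 5).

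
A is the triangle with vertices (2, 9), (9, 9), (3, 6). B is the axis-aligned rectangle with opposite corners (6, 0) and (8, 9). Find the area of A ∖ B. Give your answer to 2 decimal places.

|A| = 10.5, |A∩B| = 2.
|A ∖ B| = |A| − |A∩B| = 10.5 − 2 = 8.50.

8.50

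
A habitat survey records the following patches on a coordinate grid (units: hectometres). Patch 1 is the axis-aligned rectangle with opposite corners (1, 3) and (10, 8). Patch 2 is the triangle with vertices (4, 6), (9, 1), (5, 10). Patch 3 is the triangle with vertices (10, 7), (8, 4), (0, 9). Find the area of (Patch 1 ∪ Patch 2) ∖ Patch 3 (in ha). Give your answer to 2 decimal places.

32.18

|Patch 1 ∪ Patch 2| = 47.5.
|(Patch 1 ∪ Patch 2) ∩ Patch 3| = 15.3238.
|(Patch 1 ∪ Patch 2) ∖ Patch 3| = 47.5 − 15.3238 = 32.18.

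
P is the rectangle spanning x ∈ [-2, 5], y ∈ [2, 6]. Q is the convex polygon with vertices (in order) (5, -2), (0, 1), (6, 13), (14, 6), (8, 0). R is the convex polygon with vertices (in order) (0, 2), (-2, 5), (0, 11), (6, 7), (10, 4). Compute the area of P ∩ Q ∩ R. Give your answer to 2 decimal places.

11.53

The intersection is the polygon with vertices (5,3), (0.556,2.111), (2.5,6), (5,6).
By the shoelace formula its area is 11.53.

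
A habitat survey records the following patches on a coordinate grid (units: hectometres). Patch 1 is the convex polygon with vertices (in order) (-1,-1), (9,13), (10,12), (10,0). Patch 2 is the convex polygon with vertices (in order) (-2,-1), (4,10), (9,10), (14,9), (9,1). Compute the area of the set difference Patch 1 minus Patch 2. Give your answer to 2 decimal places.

14.01

|Patch 1| = 78, |Patch 1∩Patch 2| = 63.9902.
|Patch 1 ∖ Patch 2| = |Patch 1| − |Patch 1∩Patch 2| = 78 − 63.9902 = 14.01.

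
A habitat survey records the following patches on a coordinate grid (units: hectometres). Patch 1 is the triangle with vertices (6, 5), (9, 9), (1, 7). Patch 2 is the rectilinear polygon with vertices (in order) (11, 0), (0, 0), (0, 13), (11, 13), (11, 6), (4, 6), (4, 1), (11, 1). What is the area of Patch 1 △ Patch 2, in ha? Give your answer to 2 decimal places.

|Patch 1| = 13, |Patch 2| = 108, |Patch 1∩Patch 2| = 11.425.
|Patch 1 △ Patch 2| = |Patch 1| + |Patch 2| − 2·|Patch 1∩Patch 2| = 13 + 108 − 22.85 = 98.15.

98.15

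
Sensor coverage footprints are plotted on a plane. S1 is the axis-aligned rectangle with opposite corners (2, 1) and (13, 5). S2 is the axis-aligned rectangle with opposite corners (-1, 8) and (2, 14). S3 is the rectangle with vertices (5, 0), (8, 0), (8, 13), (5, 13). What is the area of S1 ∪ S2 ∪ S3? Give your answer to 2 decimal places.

By inclusion–exclusion:
Individual areas: |S1| = 44, |S2| = 18, |S3| = 39.
|S1∩S2| = 0 (no overlap).
|S1∩S3|: x∈[5,8], y∈[1,5] → 3·4 = 12.
|S2∩S3| = 0 (no overlap).
|S1∩S2∩S3| = 0.
|S1 ∪ S2 ∪ S3| = 101 − 12 + 0 = 89.00.

89.00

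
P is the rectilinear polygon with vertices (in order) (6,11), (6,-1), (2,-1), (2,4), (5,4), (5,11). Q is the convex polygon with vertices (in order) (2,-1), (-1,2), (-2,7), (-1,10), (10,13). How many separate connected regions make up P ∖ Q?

P ∖ Q is a single connected region.

1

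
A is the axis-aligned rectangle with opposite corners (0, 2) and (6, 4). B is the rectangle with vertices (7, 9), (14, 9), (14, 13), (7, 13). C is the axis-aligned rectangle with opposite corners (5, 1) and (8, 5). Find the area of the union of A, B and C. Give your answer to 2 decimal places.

50.00

By inclusion–exclusion:
Individual areas: |A| = 12, |B| = 28, |C| = 12.
|A∩B| = 0 (no overlap).
|A∩C|: x∈[5,6], y∈[2,4] → 1·2 = 2.
|B∩C| = 0 (no overlap).
|A∩B∩C| = 0.
|A ∪ B ∪ C| = 52 − 2 + 0 = 50.00.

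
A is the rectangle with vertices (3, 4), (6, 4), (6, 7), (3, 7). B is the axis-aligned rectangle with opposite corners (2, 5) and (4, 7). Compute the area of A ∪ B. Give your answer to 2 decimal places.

11.00

By inclusion–exclusion:
Individual areas: |A| = 9, |B| = 4.
|A∩B|: x∈[3,4], y∈[5,7] → 1·2 = 2.
|A ∪ B| = 13 − 2 = 11.00.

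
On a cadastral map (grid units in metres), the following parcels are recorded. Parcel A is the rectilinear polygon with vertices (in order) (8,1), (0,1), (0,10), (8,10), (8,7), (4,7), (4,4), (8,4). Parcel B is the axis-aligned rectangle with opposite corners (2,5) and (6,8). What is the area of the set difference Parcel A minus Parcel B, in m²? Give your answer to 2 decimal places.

52.00

|Parcel A| = 60, |Parcel A∩Parcel B| = 8.
|Parcel A ∖ Parcel B| = |Parcel A| − |Parcel A∩Parcel B| = 60 − 8 = 52.00.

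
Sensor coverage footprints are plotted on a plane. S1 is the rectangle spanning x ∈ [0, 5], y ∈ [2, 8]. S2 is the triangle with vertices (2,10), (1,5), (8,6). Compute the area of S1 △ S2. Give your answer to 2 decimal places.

|S1| = 30, |S2| = 17, |S1∩S2| = 9.9571.
|S1 △ S2| = |S1| + |S2| − 2·|S1∩S2| = 30 + 17 − 19.9143 = 27.09.

27.09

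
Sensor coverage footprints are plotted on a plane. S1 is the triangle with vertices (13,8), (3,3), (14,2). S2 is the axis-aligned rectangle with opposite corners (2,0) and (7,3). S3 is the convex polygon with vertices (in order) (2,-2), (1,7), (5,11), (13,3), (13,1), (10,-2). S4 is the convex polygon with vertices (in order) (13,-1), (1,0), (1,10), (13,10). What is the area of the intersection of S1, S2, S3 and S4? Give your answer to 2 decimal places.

The intersection is the polygon with vertices (7,2.636), (3,3), (7,3).
By the shoelace formula its area is 0.73.

0.73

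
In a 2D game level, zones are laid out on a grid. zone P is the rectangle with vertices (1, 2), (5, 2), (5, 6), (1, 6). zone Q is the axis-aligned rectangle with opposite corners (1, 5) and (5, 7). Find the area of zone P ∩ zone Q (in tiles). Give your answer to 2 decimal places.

4.00

|zone P∩zone Q|: x∈[1,5], y∈[5,6] → 4·1 = 4.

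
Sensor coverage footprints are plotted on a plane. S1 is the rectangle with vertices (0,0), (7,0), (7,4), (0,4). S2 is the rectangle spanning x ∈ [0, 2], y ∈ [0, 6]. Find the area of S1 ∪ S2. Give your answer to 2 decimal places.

32.00

By inclusion–exclusion:
Individual areas: |S1| = 28, |S2| = 12.
|S1∩S2|: x∈[0,2], y∈[0,4] → 2·4 = 8.
|S1 ∪ S2| = 40 − 8 = 32.00.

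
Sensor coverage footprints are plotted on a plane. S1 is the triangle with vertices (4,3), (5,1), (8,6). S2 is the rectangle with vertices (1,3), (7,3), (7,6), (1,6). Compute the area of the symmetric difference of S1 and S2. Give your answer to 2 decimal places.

17.82

|S1| = 5.5, |S2| = 18, |S1∩S2| = 2.8417.
|S1 △ S2| = |S1| + |S2| − 2·|S1∩S2| = 5.5 + 18 − 5.6833 = 17.82.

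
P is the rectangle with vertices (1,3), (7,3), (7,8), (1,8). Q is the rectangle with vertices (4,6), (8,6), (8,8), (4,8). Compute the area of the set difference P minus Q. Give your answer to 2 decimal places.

|P∩Q|: x∈[4,7], y∈[6,8] → 3·2 = 6.
|P| = 30.
|P ∖ Q| = |P| − |P∩Q| = 30 − 6 = 24.00.

24.00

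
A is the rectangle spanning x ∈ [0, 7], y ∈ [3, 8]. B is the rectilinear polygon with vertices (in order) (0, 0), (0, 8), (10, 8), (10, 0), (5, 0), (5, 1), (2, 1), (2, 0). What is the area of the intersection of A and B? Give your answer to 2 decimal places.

35.00

The intersection is the polygon with vertices (7,3), (0,3), (0,8), (7,8).
By the shoelace formula its area is 35.00.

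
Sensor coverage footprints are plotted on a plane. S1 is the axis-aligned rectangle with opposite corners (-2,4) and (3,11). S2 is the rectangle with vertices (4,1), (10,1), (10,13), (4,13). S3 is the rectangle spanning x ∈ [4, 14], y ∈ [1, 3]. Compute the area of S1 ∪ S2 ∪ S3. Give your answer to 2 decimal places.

115.00

By inclusion–exclusion:
Individual areas: |S1| = 35, |S2| = 72, |S3| = 20.
|S1∩S2| = 0 (no overlap).
|S1∩S3| = 0 (no overlap).
|S2∩S3|: x∈[4,10], y∈[1,3] → 6·2 = 12.
|S1∩S2∩S3| = 0.
|S1 ∪ S2 ∪ S3| = 127 − 12 + 0 = 115.00.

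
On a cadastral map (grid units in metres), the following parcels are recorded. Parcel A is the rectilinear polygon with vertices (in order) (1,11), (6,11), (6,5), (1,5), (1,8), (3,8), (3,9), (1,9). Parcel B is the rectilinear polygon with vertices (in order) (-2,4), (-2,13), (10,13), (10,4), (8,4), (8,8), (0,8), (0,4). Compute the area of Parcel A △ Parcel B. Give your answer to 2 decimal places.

78.00

|Parcel A| = 28, |Parcel B| = 76, |Parcel A∩Parcel B| = 13.
|Parcel A △ Parcel B| = |Parcel A| + |Parcel B| − 2·|Parcel A∩Parcel B| = 28 + 76 − 26 = 78.00.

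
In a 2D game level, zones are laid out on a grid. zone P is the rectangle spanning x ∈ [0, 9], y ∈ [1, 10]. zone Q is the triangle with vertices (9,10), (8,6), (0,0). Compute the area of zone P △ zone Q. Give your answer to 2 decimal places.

|zone P| = 81, |zone Q| = 13, |zone P∩zone Q| = 12.7833.
|zone P △ zone Q| = |zone P| + |zone Q| − 2·|zone P∩zone Q| = 81 + 13 − 25.5667 = 68.43.

68.43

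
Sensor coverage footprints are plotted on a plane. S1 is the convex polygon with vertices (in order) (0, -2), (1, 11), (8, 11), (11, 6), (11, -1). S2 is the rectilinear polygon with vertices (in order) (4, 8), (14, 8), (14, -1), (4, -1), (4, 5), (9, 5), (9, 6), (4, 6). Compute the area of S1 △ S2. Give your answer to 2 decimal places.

94.90

|S1| = 123.5, |S2| = 85, |S1∩S2| = 56.8.
|S1 △ S2| = |S1| + |S2| − 2·|S1∩S2| = 123.5 + 85 − 113.6 = 94.90.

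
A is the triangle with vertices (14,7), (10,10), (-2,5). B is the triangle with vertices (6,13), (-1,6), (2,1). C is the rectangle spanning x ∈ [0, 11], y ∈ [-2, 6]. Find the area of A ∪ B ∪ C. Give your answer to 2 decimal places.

By inclusion–exclusion:
Individual areas: |A| = 28, |B| = 28, |C| = 88.
|A∩B| = 4.7488.
|A∩C| = 2.2167.
|B∩C| = 10.8333.
|A∩B∩C| = 1.8616.
|A ∪ B ∪ C| = 144 − 17.7988 + 1.8616 = 128.06.

128.06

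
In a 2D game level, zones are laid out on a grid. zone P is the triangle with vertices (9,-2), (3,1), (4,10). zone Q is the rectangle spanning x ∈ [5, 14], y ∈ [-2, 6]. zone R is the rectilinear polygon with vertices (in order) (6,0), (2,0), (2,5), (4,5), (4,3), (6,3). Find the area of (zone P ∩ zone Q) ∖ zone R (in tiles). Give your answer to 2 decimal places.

|zone P ∩ zone Q| = 14.6667.
|(zone P ∩ zone Q) ∩ zone R| = 3.
|(zone P ∩ zone Q) ∖ zone R| = 14.6667 − 3 = 11.67.

11.67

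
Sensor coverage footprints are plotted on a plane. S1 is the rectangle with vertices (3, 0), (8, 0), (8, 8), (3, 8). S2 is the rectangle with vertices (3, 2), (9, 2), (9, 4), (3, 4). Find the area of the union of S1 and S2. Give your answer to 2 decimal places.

42.00

By inclusion–exclusion:
Individual areas: |S1| = 40, |S2| = 12.
|S1∩S2|: x∈[3,8], y∈[2,4] → 5·2 = 10.
|S1 ∪ S2| = 52 − 10 = 42.00.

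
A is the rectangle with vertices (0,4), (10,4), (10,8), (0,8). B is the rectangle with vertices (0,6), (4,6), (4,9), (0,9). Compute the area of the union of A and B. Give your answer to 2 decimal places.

By inclusion–exclusion:
Individual areas: |A| = 40, |B| = 12.
|A∩B|: x∈[0,4], y∈[6,8] → 4·2 = 8.
|A ∪ B| = 52 − 8 = 44.00.

44.00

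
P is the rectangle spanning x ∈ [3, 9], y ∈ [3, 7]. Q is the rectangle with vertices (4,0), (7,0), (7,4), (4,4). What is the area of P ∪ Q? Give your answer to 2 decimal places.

33.00

By inclusion–exclusion:
Individual areas: |P| = 24, |Q| = 12.
|P∩Q|: x∈[4,7], y∈[3,4] → 3·1 = 3.
|P ∪ Q| = 36 − 3 = 33.00.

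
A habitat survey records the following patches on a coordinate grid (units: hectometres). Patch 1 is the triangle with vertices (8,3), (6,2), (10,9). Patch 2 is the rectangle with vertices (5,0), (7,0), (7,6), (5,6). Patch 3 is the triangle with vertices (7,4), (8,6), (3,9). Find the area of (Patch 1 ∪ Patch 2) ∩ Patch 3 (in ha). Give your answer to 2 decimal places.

1.60

The region (Patch 1 ∪ Patch 2) ∩ Patch 3 is the polygon with vertices (7,6), (7,4), (5.4,6).
By the shoelace formula its area is 1.60.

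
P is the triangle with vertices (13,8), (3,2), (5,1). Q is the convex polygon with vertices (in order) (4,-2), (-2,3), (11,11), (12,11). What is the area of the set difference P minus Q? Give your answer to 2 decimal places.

|P| = 11, |P∩Q| = 7.174.
|P ∖ Q| = |P| − |P∩Q| = 11 − 7.174 = 3.83.

3.83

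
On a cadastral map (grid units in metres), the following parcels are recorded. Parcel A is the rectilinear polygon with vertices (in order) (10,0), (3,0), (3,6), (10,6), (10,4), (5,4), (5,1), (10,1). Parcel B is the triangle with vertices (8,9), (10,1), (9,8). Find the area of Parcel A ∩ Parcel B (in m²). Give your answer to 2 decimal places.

0.86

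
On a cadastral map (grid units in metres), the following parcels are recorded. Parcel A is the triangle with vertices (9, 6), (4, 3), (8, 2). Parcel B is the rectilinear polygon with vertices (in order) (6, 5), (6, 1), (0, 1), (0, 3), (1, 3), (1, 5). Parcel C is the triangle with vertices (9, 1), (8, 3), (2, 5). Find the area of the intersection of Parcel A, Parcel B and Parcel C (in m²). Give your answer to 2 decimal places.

The intersection is the polygon with vertices (5.429,3.857), (6,3.667), (6,2.714), (4.732,3.439).
By the shoelace formula its area is 0.79.

0.79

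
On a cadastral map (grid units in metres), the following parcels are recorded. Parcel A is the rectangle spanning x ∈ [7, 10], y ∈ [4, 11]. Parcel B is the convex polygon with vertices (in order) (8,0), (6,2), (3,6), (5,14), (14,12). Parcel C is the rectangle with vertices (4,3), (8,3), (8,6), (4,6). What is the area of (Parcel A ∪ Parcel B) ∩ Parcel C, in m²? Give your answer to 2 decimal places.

The region (Parcel A ∪ Parcel B) ∩ Parcel C is the polygon with vertices (4,4.667), (4,6), (8,6), (8,3), (5.25,3).
By the shoelace formula its area is 10.96.

10.96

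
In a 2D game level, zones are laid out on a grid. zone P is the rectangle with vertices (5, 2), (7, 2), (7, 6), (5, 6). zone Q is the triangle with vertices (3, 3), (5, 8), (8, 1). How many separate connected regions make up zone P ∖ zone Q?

zone P ∖ zone Q splits into 2 disjoint pieces (area 1.5238, area 0.05).

2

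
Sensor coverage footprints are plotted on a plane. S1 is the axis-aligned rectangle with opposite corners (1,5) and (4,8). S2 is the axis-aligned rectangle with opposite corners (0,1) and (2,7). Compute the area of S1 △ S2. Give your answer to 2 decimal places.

|S1∩S2|: x∈[1,2], y∈[5,7] → 1·2 = 2.
|S1 △ S2| = |S1| + |S2| − 2·|S1∩S2| = 9 + 12 − 4 = 17.00.

17.00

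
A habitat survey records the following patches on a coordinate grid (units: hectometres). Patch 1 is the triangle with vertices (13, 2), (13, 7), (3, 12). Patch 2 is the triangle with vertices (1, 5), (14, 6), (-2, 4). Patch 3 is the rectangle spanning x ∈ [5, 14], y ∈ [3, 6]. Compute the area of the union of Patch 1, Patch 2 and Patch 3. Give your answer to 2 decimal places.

47.55

By inclusion–exclusion:
Individual areas: |Patch 1| = 25, |Patch 2| = 5, |Patch 3| = 27.
|Patch 1∩Patch 2| = 0.472.
|Patch 1∩Patch 3| = 7.5.
|Patch 2∩Patch 3| = 1.9471.
|Patch 1∩Patch 2∩Patch 3| = 0.472.
|Patch 1 ∪ Patch 2 ∪ Patch 3| = 57 − 9.9191 + 0.472 = 47.55.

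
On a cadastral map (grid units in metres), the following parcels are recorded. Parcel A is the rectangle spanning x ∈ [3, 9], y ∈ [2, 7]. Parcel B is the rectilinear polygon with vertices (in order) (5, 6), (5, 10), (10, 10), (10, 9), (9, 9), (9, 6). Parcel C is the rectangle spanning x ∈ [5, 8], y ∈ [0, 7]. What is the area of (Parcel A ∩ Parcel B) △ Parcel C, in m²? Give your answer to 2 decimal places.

|Parcel A ∩ Parcel B| = 4.
|(Parcel A ∩ Parcel B) ∩ Parcel C| = 3.
|(Parcel A ∩ Parcel B) △ Parcel C| = 4 + 21 − 6 = 19.00.

19.00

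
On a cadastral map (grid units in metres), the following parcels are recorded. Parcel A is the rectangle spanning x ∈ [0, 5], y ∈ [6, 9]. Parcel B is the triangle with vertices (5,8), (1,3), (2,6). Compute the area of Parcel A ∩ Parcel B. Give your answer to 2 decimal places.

The intersection is the polygon with vertices (2,6), (5,8), (3.4,6).
By the shoelace formula its area is 1.40.

1.40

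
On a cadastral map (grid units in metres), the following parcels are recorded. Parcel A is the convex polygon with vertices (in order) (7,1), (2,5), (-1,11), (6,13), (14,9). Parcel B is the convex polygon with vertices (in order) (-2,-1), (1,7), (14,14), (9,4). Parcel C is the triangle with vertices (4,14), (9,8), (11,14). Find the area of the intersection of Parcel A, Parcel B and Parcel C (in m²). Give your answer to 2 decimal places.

The intersection is the polygon with vertices (9.185,11.407), (10,11), (9,8), (7.097,10.283).
By the shoelace formula its area is 4.88.

4.88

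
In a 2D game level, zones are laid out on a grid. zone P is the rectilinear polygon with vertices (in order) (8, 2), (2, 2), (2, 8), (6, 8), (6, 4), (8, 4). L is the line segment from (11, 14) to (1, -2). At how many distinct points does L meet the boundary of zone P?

The segment meets the boundary at (3.5,2), (6,6).

2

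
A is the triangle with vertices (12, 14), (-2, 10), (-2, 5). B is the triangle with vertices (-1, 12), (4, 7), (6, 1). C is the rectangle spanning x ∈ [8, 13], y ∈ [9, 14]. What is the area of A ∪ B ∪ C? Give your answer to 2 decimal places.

By inclusion–exclusion:
Individual areas: |A| = 35, |B| = 10, |C| = 25.
|A∩B| = 2.8225.
|A∩C| = 2.8571.
|B∩C| = 0.
|A∩B∩C| = 0.
|A ∪ B ∪ C| = 70 − 5.6796 + 0 = 64.32.

64.32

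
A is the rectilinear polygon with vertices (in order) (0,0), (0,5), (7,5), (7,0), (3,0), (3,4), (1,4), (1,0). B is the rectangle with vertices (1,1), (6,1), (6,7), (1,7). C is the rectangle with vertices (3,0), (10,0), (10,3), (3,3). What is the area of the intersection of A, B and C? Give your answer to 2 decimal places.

6.00

The intersection is the polygon with vertices (6,1), (3,1), (3,3), (6,3).
By the shoelace formula its area is 6.00.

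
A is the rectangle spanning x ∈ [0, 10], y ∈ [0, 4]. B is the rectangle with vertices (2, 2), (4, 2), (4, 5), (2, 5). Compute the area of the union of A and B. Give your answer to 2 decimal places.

42.00

By inclusion–exclusion:
Individual areas: |A| = 40, |B| = 6.
|A∩B|: x∈[2,4], y∈[2,4] → 2·2 = 4.
|A ∪ B| = 46 − 4 = 42.00.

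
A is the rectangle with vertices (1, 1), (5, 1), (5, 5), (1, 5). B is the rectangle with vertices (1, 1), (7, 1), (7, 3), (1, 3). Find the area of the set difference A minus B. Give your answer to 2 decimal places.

8.00

|A∩B|: x∈[1,5], y∈[1,3] → 4·2 = 8.
|A| = 16.
|A ∖ B| = |A| − |A∩B| = 16 − 8 = 8.00.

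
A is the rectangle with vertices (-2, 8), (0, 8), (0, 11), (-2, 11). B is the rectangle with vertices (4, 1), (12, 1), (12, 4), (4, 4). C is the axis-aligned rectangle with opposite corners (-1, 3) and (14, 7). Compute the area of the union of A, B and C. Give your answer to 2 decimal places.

By inclusion–exclusion:
Individual areas: |A| = 6, |B| = 24, |C| = 60.
|A∩B| = 0 (no overlap).
|A∩C| = 0 (no overlap).
|B∩C|: x∈[4,12], y∈[3,4] → 8·1 = 8.
|A∩B∩C| = 0.
|A ∪ B ∪ C| = 90 − 8 + 0 = 82.00.

82.00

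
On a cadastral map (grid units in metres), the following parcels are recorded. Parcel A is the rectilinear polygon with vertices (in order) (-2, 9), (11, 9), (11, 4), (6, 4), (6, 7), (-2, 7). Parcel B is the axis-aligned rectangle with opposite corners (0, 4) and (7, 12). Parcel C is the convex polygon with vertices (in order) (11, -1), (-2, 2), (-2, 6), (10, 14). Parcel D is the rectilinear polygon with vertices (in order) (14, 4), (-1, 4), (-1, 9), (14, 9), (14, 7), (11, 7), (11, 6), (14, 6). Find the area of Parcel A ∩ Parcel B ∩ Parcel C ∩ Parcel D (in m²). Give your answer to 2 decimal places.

The intersection is the polygon with vertices (6,4), (6,7), (0,7), (0,7.333), (2.5,9), (7,9), (7,4).
By the shoelace formula its area is 14.92.

14.92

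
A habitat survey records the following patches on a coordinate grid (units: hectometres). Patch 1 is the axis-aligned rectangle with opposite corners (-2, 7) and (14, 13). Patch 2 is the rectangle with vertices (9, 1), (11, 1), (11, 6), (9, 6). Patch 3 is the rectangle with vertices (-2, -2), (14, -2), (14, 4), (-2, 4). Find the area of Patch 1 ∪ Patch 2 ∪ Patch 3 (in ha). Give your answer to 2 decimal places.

196.00

By inclusion–exclusion:
Individual areas: |Patch 1| = 96, |Patch 2| = 10, |Patch 3| = 96.
|Patch 1∩Patch 2| = 0 (no overlap).
|Patch 1∩Patch 3| = 0 (no overlap).
|Patch 2∩Patch 3|: x∈[9,11], y∈[1,4] → 2·3 = 6.
|Patch 1∩Patch 2∩Patch 3| = 0.
|Patch 1 ∪ Patch 2 ∪ Patch 3| = 202 − 6 + 0 = 196.00.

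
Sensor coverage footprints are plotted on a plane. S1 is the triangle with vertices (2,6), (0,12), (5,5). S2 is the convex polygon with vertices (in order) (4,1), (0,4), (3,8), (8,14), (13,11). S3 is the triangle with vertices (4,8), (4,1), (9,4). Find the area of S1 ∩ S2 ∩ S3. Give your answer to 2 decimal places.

The intersection is the polygon with vertices (5,5), (4,5.333), (4,6.4).
By the shoelace formula its area is 0.53.

0.53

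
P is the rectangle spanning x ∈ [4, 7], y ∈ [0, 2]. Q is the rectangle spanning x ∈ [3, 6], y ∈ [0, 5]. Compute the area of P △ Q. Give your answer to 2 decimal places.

13.00

|P∩Q|: x∈[4,6], y∈[0,2] → 2·2 = 4.
|P △ Q| = |P| + |Q| − 2·|P∩Q| = 6 + 15 − 8 = 13.00.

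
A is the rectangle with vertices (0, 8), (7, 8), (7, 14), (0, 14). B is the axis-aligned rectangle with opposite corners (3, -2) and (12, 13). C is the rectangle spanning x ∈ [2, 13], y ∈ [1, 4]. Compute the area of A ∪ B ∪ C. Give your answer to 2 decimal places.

By inclusion–exclusion:
Individual areas: |A| = 42, |B| = 135, |C| = 33.
|A∩B|: x∈[3,7], y∈[8,13] → 4·5 = 20.
|A∩C| = 0 (no overlap).
|B∩C|: x∈[3,12], y∈[1,4] → 9·3 = 27.
|A∩B∩C| = 0.
|A ∪ B ∪ C| = 210 − 47 + 0 = 163.00.

163.00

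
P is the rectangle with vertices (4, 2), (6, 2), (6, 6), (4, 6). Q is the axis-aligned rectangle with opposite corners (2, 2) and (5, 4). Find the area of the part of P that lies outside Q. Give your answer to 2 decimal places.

6.00

|P∩Q|: x∈[4,5], y∈[2,4] → 1·2 = 2.
|P| = 8.
|P ∖ Q| = |P| − |P∩Q| = 8 − 2 = 6.00.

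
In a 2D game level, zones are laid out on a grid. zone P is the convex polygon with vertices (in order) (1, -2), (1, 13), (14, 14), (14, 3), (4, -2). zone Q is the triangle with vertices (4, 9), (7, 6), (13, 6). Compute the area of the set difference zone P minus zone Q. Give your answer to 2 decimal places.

|zone P| = 176.5, |zone P∩zone Q| = 9.
|zone P ∖ zone Q| = |zone P| − |zone P∩zone Q| = 176.5 − 9 = 167.50.

167.50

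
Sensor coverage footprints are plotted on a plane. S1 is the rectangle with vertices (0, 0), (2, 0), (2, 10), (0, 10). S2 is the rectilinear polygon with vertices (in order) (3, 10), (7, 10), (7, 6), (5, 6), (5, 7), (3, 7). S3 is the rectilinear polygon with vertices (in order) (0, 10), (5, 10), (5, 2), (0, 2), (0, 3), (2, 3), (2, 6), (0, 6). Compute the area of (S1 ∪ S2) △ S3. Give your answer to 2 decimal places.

|S1 ∪ S2| = 34.
|(S1 ∪ S2) ∩ S3| = 16.
|(S1 ∪ S2) △ S3| = 34 + 34 − 32 = 36.00.

36.00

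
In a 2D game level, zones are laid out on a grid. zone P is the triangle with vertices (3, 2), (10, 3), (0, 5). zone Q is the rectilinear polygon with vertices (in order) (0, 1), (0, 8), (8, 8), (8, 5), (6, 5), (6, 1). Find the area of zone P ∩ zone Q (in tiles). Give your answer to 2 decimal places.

The intersection is the polygon with vertices (3,2), (0,5), (6,3.8), (6,2.429).
By the shoelace formula its area is 9.26.

9.26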